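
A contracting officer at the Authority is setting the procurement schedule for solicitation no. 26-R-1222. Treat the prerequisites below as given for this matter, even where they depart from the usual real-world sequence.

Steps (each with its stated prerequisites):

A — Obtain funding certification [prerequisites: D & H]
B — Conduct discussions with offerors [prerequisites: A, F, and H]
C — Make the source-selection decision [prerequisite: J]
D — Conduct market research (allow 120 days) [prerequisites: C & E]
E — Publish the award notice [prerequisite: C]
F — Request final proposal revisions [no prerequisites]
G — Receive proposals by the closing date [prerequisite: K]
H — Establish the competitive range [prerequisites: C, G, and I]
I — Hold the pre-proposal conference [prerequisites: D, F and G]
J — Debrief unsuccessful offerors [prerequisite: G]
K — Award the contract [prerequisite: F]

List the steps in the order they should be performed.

Only F has no prerequisites, so it is first.
K needed F, now all done → K.
G is the only step now ready → G.
Next only J has its prerequisites met → J.
Next only C has its prerequisites met → C.
E needed C, now all done → E.
D needed C and E, now all done → D.
I needed D, F and G, now all done → I.
H needed C, G and I, now all done → H.
A needed D and H, now all done → A.
B is the only step now ready → B.

F, K, G, J, C, E, D, I, H, A, B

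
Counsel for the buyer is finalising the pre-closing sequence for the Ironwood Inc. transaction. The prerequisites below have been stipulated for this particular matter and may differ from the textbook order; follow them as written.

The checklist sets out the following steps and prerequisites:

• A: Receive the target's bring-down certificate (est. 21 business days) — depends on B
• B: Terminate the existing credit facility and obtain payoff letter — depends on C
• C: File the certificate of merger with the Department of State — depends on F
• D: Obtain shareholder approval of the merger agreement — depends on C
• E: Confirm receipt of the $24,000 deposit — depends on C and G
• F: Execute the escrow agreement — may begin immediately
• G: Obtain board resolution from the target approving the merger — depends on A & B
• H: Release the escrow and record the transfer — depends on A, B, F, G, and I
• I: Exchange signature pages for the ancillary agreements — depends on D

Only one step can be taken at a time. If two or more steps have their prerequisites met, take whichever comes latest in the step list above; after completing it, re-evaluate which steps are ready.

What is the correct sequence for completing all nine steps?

F is the only step with nothing outstanding, so it goes first.
That leaves C as the only ready step → C.
Now D and B have their prerequisites met. D is listed later, so D next.
I and B are both available; I is listed later → I.
Next only B has its prerequisites met → B.
A is the only step now ready → A.
G needed B and A, now all done → G.
H and E are both available; H is listed later → H.
E needed G and C, now all done → E.

F C D I B A G H E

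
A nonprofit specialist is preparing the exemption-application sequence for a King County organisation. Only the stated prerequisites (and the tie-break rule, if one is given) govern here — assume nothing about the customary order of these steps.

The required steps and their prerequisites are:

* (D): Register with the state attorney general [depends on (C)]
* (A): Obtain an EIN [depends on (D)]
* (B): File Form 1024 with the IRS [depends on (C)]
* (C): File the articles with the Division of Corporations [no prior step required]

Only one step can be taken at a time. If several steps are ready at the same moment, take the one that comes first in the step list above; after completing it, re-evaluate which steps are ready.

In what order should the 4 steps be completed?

(C), (D), (A), (B)

(C) has no prerequisites → (C) first.
Ready: (D) and (B). (D) is listed earlier → (D).
(A) now also ready, so the ready set is {(A), (B)}; (A) is listed earlier → (A).
Next only (B) has its prerequisites met → (B).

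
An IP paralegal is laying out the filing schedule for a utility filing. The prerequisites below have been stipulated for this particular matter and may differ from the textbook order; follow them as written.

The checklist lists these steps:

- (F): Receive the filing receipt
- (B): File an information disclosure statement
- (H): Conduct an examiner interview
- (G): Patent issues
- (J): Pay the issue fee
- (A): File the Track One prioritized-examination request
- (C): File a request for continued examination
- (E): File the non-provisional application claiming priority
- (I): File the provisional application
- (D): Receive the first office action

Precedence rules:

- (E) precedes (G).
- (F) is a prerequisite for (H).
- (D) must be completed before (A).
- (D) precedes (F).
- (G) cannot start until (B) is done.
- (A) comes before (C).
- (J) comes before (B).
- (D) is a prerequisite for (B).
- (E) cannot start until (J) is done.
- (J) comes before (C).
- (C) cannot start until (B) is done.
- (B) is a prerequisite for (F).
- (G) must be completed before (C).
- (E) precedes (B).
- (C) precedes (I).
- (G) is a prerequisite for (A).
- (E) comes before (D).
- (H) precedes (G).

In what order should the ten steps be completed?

(J) is the only step with nothing outstanding, so it goes first.
(E) is the only step now ready → (E).
That leaves (D) as the only ready step → (D).
(B) is the only step now ready → (B).
That leaves (F) as the only ready step → (F).
That leaves (H) as the only ready step → (H).
(G) is the only step now ready → (G).
(A) needed (G) and (D), now all done → (A).
Next only (C) has its prerequisites met → (C).
(I) needed (C), now all done → (I).

(J), (E), (D), (B), (F), (H), (G), (A), (C), (I)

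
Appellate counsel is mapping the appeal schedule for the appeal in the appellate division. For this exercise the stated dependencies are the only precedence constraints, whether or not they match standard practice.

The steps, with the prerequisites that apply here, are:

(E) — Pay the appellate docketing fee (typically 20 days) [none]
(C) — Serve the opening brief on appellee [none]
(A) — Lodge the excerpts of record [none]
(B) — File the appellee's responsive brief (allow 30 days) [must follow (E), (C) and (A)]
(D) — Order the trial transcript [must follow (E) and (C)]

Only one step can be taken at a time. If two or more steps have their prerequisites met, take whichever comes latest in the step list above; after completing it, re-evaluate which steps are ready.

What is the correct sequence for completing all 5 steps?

(A) (C) (E) (D) (B)

(A), (C) and (E) have no prerequisites; (A) is listed later, so (A) is first.
(C) and (E) are both available; (C) is listed later → (C).
Next only (E) has its prerequisites met → (E).
Now (D) and (B) have their prerequisites met. (D) is listed later, so (D) next.
That leaves (B) as the only ready step → (B).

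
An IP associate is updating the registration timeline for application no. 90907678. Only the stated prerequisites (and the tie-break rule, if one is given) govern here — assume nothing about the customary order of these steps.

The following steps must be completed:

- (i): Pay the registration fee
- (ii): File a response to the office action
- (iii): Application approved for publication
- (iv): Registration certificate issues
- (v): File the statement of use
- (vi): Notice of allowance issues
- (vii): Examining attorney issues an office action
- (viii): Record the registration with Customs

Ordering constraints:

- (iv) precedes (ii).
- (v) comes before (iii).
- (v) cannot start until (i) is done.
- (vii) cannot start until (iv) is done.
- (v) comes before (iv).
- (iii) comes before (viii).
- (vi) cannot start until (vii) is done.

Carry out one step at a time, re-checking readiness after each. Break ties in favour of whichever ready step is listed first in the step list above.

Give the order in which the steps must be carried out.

(i) is the only step with nothing outstanding, so it goes first.
(v) is the only step now ready → (v).
Now (iii) and (iv) have their prerequisites met. (iii) is listed earlier, so (iii) next.
Now (iv) and (viii) have their prerequisites met. (iv) is listed earlier, so (iv) next.
Ready: (ii), (vii) and (viii). (ii) is listed earlier → (ii).
Ready: (vii) and (viii). (vii) is listed earlier → (vii).
Now (vi) and (viii) have their prerequisites met. (vi) is listed earlier, so (vi) next.
Next only (viii) has its prerequisites met → (viii).

(i) → (v) → (iii) → (iv) → (ii) → (vii) → (vi) → (viii)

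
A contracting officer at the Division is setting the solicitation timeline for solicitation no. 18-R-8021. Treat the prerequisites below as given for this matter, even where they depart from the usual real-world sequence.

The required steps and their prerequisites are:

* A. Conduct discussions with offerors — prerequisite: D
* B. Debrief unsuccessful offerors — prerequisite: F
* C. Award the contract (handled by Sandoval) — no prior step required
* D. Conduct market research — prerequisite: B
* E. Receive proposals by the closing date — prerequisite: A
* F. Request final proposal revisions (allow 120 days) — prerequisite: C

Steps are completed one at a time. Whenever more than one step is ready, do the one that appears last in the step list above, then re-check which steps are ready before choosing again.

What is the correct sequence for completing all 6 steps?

C is the only step with nothing outstanding, so it goes first.
F needed C, now all done → F.
B needed F, now all done → B.
Next only D has its prerequisites met → D.
Next only A has its prerequisites met → A.
E needed A, now all done → E.

C → F → B → D → A → E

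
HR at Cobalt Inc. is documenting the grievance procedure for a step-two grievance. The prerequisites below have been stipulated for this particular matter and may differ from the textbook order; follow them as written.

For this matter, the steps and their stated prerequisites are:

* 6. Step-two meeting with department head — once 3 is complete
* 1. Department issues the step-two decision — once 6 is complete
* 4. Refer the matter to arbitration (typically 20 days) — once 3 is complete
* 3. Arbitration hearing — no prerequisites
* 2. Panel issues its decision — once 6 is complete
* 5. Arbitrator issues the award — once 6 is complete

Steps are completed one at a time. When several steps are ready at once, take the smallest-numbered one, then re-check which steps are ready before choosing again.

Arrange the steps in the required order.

3 has no prerequisites → 3 first.
Now 4 and 6 have their prerequisites met. 4 has the earlier label, so 4 next.
6 is the only step now ready → 6.
Now 1, 2 and 5 have their prerequisites met. 1 has the earlier label, so 1 next.
Ready: 2 and 5. 2 has the earlier label → 2.
5 is the only step now ready → 5.

3 4 6 1 2 5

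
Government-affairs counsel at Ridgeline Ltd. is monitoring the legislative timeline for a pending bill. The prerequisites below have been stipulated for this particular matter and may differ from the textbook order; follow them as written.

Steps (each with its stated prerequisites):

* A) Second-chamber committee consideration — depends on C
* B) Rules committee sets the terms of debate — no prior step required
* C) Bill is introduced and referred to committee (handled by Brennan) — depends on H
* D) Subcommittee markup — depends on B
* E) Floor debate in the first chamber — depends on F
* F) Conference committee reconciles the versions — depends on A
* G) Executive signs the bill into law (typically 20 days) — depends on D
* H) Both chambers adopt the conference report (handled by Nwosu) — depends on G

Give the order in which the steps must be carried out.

B has no prerequisites → B first.
D is the only step now ready → D.
That leaves G as the only ready step → G.
Next only H has its prerequisites met → H.
Next only C has its prerequisites met → C.
A needed C, now all done → A.
F is the only step now ready → F.
E needed F, now all done → E.

B → D → G → H → C → A → F → E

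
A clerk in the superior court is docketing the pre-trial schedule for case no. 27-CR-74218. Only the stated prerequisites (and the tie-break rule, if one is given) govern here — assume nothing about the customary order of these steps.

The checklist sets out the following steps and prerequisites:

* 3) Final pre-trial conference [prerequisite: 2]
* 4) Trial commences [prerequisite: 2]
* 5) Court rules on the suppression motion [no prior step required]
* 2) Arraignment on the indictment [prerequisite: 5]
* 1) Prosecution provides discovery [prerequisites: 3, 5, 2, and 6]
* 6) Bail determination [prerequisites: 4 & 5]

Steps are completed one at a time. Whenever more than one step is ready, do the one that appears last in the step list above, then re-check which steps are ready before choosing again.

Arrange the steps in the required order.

5 is the only step with nothing outstanding, so it goes first.
2 needed 5, now all done → 2.
4 and 3 are both available; 4 is listed later → 4.
6 and 3 are both available; 6 is listed later → 6.
3 is the only step now ready → 3.
1 is the only step now ready → 1.

5 2 4 6 3 1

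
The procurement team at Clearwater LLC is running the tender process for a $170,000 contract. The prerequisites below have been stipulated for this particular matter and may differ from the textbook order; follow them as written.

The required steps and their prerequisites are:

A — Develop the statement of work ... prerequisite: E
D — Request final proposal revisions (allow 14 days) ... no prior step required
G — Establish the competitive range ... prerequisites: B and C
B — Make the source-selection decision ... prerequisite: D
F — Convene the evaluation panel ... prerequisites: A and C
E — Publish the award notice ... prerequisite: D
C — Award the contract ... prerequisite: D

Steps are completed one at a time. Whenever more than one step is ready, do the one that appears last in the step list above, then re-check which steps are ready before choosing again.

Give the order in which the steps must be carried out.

D → C → E → B → G → A → F

Only D has no prerequisites, so it is first.
Now C, E and B have their prerequisites met. C is listed later, so C next.
Now E and B have their prerequisites met. E is listed later, so E next.
A now also ready, so the ready set is {B, A}; B is listed later → B.
Ready: G and A. G is listed later → G.
A is the only step now ready → A.
Next only F has its prerequisites met → F.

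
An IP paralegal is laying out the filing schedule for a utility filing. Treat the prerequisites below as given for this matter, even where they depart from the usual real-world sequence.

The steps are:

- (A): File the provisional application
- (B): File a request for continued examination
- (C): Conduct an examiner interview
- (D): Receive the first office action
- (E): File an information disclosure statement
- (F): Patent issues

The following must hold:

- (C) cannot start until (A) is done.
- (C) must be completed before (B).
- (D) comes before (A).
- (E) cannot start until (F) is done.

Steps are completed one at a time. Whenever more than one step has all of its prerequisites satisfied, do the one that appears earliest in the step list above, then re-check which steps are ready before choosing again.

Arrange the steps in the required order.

Nothing is required for (D) and (F). (D) is listed earlier → (D) first.
(A) now also ready, so the ready set is {(A), (F)}; (A) is listed earlier → (A).
(C) now also ready, so the ready set is {(C), (F)}; (C) is listed earlier → (C).
Ready: (B) and (F). (B) is listed earlier → (B).
Next only (F) has its prerequisites met → (F).
(E) is the only step now ready → (E).

(D), (A), (C), (B), (F), (E)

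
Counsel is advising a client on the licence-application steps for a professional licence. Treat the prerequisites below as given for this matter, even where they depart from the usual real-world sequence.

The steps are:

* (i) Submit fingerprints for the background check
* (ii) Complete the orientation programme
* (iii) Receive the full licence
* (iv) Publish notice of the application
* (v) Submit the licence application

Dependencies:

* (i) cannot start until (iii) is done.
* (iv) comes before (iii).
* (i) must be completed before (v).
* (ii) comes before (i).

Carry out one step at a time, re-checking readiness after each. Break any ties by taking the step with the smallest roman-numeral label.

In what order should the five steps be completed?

(ii), (iv), (iii), (i), (v)

(ii) and (iv) have no prerequisites; (ii) has the earlier label, so (ii) is first.
(iv) is the only step now ready → (iv).
(iii) is the only step now ready → (iii).
(i) needed (ii) and (iii), now all done → (i).
(v) is the only step now ready → (v).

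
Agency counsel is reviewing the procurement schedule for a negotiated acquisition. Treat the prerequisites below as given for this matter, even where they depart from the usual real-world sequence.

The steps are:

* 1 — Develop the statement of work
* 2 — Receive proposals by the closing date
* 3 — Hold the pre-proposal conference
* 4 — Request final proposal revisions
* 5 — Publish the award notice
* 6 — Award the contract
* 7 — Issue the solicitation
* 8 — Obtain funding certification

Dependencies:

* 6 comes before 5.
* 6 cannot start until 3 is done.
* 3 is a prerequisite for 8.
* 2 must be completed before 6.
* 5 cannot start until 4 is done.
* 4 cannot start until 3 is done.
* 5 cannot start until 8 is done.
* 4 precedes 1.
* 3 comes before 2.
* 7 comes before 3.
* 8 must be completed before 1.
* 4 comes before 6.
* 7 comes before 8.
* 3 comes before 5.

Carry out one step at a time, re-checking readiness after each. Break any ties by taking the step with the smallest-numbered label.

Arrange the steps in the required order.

7 → 3 → 2 → 4 → 6 → 8 → 1 → 5

7 is the only step with nothing outstanding, so it goes first.
That leaves 3 as the only ready step → 3.
2, 4 and 8 are all available; 2 has the earlier label → 2.
Ready: 4 and 8. 4 has the earlier label → 4.
Now 6 and 8 have their prerequisites met. 6 has the earlier label, so 6 next.
That leaves 8 as the only ready step → 8.
1 and 5 are both available; 1 has the earlier label → 1.
Next only 5 has its prerequisites met → 5.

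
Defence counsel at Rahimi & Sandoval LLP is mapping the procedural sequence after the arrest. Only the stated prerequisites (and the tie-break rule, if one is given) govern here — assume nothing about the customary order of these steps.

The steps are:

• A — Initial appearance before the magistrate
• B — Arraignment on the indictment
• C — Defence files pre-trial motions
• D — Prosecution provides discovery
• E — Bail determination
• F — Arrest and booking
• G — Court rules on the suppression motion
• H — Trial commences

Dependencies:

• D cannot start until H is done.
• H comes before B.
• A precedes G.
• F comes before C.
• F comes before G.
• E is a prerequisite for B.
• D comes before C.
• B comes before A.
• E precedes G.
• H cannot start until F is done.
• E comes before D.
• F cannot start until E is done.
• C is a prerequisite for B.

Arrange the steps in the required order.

E, F, H, D, C, B, A, G

E is the only step with nothing outstanding, so it goes first.
F is the only step now ready → F.
Next only H has its prerequisites met → H.
D is the only step now ready → D.
C needed D and F, now all done → C.
Next only B has its prerequisites met → B.
A needed B, now all done → A.
G needed A, E and F, now all done → G.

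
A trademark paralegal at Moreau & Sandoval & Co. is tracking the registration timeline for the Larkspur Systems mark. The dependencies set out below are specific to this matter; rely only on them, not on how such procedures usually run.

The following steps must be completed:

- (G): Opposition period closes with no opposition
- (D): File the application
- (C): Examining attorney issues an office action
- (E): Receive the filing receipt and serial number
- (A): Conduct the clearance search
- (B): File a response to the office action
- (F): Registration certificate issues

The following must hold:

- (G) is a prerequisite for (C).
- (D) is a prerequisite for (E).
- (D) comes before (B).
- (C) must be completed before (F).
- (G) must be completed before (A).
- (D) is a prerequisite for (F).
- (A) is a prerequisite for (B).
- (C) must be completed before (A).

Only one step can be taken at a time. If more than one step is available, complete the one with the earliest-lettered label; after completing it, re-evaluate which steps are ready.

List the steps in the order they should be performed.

(D) → (E) → (G) → (C) → (A) → (B) → (F)

Nothing is required for (D) and (G). (D) has the earlier label → (D) first.
(E) now also ready, so the ready set is {(E), (G)}; (E) has the earlier label → (E).
(G) is the only step now ready → (G).
(C) is the only step now ready → (C).
Ready: (A) and (F). (A) has the earlier label → (A).
(B) now also ready, so the ready set is {(B), (F)}; (B) has the earlier label → (B).
(F) needed (C) and (D), now all done → (F).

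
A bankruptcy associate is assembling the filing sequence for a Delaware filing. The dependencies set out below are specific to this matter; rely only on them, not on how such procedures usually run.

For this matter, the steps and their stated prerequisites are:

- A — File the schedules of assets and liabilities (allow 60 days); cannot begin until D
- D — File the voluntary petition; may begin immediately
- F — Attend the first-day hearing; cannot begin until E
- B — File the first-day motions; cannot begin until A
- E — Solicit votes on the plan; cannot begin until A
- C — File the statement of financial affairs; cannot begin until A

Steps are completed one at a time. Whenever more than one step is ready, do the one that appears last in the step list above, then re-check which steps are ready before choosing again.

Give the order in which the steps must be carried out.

D, A, C, E, B, F

D is the only step with nothing outstanding, so it goes first.
A needed D, now all done → A.
C, E and B are all available; C is listed later → C.
E and B are both available; E is listed later → E.
F now also ready, so the ready set is {B, F}; B is listed later → B.
F needed E, now all done → F.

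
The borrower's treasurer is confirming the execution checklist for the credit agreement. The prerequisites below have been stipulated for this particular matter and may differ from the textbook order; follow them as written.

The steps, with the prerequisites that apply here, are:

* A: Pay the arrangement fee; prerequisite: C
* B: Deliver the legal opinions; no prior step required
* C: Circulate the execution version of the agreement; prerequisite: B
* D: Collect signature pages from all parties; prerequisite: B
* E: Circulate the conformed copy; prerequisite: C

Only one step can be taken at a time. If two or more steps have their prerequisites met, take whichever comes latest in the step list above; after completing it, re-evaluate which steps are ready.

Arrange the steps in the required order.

B → D → C → E → A

B is the only step with nothing outstanding, so it goes first.
Now D and C have their prerequisites met. D is listed later, so D next.
That leaves C as the only ready step → C.
Now E and A have their prerequisites met. E is listed later, so E next.
A needed C, now all done → A.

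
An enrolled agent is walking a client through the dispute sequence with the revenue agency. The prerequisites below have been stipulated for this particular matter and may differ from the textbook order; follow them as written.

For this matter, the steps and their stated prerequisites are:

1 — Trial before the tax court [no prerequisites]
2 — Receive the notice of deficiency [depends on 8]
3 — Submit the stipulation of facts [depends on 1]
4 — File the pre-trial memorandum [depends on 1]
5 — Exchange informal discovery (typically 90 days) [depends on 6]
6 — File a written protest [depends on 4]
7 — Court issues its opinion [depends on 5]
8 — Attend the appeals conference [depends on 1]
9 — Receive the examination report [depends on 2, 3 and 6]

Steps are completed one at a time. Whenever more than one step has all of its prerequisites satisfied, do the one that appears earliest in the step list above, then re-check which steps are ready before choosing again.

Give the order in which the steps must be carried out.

1 is the only step with nothing outstanding, so it goes first.
Ready: 3, 4 and 8. 3 is listed earlier → 3.
4 and 8 are both available; 4 is listed earlier → 4.
6 now also ready, so the ready set is {6, 8}; 6 is listed earlier → 6.
5 now also ready, so the ready set is {5, 8}; 5 is listed earlier → 5.
7 now also ready, so the ready set is {7, 8}; 7 is listed earlier → 7.
Next only 8 has its prerequisites met → 8.
Next only 2 has its prerequisites met → 2.
Next only 9 has its prerequisites met → 9.

1 3 4 6 5 7 8 2 9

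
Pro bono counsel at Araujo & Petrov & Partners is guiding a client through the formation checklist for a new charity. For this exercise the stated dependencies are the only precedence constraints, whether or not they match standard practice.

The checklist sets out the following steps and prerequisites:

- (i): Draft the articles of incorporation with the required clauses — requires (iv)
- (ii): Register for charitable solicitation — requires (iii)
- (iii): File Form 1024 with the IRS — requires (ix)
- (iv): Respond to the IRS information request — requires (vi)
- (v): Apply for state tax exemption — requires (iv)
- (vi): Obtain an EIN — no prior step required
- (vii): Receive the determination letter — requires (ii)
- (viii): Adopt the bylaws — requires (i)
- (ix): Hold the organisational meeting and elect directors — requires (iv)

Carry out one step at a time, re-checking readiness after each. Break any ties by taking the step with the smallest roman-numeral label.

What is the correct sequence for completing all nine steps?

(vi), (iv), (i), (v), (viii), (ix), (iii), (ii), (vii)

(vi) has no prerequisites → (vi) first.
(iv) needed (vi), now all done → (iv).
Now (i), (v) and (ix) have their prerequisites met. (i) has the earlier label, so (i) next.
Now (v), (viii) and (ix) have their prerequisites met. (v) has the earlier label, so (v) next.
(viii) and (ix) are both available; (viii) has the earlier label → (viii).
(ix) needed (iv), now all done → (ix).
Next only (iii) has its prerequisites met → (iii).
(ii) is the only step now ready → (ii).
(vii) is the only step now ready → (vii).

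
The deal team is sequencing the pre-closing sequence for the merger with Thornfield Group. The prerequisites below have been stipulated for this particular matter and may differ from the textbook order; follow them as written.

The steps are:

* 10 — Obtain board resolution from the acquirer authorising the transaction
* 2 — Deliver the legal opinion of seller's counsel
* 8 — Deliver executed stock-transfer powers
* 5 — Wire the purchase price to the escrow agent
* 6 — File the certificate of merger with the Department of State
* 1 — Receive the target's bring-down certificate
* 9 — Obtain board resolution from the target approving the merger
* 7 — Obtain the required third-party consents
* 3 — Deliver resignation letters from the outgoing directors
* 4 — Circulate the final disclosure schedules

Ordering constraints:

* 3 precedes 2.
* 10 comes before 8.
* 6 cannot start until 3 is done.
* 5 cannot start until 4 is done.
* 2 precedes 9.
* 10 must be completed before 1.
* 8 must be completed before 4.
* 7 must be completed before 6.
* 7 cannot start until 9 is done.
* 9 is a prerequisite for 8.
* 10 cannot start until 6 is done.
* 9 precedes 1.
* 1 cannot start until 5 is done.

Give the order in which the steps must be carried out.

Only 3 has no prerequisites, so it is first.
2 needed 3, now all done → 2.
9 needed 2, now all done → 9.
That leaves 7 as the only ready step → 7.
6 needed 7 and 3, now all done → 6.
10 needed 6, now all done → 10.
8 needed 10 and 9, now all done → 8.
That leaves 4 as the only ready step → 4.
5 needed 4, now all done → 5.
Next only 1 has its prerequisites met → 1.

3 2 9 7 6 10 8 4 5 1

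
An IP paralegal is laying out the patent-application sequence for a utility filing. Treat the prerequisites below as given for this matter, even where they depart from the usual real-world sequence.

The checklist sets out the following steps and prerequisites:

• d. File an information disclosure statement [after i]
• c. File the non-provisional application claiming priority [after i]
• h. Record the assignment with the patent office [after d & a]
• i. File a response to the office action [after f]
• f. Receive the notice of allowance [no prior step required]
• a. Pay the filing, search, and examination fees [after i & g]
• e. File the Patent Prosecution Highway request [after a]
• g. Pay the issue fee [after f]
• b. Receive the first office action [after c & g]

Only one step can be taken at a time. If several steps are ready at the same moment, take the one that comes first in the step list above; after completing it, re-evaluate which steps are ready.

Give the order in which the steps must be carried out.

f → i → d → c → g → a → h → e → b

Only f has no prerequisites, so it is first.
Ready: i and g. i is listed earlier → i.
d and c now also ready, so the ready set is {d, c, g}; d is listed earlier → d.
c and g are both available; c is listed earlier → c.
g needed f, now all done → g.
a and b are both available; a is listed earlier → a.
Now h, e and b have their prerequisites met. h is listed earlier, so h next.
e and b are both available; e is listed earlier → e.
b needed c and g, now all done → b.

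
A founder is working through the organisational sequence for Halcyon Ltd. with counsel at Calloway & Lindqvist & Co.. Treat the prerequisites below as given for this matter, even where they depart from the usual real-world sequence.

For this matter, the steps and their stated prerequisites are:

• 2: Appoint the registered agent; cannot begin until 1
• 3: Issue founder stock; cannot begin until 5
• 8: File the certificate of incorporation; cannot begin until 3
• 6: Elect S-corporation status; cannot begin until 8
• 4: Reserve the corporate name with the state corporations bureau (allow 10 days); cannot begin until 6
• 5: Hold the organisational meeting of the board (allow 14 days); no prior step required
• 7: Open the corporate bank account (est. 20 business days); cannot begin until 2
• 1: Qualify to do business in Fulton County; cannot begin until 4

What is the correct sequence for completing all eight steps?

Only 5 has no prerequisites, so it is first.
3 needed 5, now all done → 3.
8 is the only step now ready → 8.
6 needed 8, now all done → 6.
4 needed 6, now all done → 4.
That leaves 1 as the only ready step → 1.
2 is the only step now ready → 2.
7 needed 2, now all done → 7.

5, 3, 8, 6, 4, 1, 2, 7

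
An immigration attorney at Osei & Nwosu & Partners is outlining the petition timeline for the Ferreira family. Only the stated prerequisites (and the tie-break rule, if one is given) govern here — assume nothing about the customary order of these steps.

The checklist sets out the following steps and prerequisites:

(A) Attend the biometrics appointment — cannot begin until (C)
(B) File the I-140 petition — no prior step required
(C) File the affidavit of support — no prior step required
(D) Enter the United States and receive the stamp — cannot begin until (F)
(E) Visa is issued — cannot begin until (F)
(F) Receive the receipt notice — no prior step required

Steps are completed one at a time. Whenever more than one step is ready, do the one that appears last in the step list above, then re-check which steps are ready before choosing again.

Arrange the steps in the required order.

(F), (E), (D), (C), (B), (A)

(F), (C) and (B) have no prerequisites; (F) is listed later, so (F) is first.
(E) and (D) now also ready, so the ready set is {(E), (D), (C), (B)}; (E) is listed later → (E).
Now (D), (C) and (B) have their prerequisites met. (D) is listed later, so (D) next.
(C) and (B) are both available; (C) is listed later → (C).
Ready: (B) and (A). (B) is listed later → (B).
That leaves (A) as the only ready step → (A).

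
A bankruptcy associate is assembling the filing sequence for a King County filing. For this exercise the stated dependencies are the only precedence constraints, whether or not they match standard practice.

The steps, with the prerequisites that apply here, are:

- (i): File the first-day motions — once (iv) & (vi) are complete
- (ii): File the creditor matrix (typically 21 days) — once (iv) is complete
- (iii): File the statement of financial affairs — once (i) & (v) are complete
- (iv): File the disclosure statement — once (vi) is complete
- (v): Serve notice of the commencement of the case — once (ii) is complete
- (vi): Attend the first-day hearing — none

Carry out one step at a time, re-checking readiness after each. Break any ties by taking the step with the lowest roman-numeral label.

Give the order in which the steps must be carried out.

(vi) (iv) (i) (ii) (v) (iii)

(vi) is the only step with nothing outstanding, so it goes first.
(iv) is the only step now ready → (iv).
Now (i) and (ii) have their prerequisites met. (i) has the earlier label, so (i) next.
(ii) is the only step now ready → (ii).
(v) is the only step now ready → (v).
(iii) needed (i) and (v), now all done → (iii).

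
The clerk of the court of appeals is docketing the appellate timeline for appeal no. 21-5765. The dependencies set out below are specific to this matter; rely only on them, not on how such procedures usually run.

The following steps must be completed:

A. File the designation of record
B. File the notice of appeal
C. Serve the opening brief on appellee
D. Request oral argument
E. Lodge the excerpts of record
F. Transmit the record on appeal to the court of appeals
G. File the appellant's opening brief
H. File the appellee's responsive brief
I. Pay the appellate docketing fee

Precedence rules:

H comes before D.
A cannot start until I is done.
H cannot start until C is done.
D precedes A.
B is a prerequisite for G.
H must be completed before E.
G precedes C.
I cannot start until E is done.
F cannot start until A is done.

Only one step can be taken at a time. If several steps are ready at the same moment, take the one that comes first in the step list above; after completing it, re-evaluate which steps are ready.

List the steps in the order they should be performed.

Only B has no prerequisites, so it is first.
G is the only step now ready → G.
That leaves C as the only ready step → C.
That leaves H as the only ready step → H.
Ready: D and E. D is listed earlier → D.
E needed H, now all done → E.
I needed E, now all done → I.
Next only A has its prerequisites met → A.
F needed A, now all done → F.

B → G → C → H → D → E → I → A → F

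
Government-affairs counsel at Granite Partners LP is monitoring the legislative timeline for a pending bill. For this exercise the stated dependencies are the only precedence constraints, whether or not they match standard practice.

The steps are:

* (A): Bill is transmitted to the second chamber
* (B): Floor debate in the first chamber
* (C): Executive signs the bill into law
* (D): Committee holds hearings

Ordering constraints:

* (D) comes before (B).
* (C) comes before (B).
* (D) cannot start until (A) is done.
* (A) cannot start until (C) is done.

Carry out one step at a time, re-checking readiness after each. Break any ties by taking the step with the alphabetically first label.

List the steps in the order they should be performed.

(C) (A) (D) (B)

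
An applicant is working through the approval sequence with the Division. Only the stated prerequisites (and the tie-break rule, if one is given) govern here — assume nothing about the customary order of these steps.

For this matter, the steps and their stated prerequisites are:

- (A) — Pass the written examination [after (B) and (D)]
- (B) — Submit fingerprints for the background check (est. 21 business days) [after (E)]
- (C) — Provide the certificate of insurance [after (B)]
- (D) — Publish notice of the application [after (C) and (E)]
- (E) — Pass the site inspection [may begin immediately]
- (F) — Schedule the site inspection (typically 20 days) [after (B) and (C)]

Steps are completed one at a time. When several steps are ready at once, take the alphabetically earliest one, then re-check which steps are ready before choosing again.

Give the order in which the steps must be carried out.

(E), (B), (C), (D), (A), (F)

Only (E) has no prerequisites, so it is first.
(B) needed (E), now all done → (B).
(C) needed (B), now all done → (C).
Ready: (D) and (F). (D) has the earlier label → (D).
Ready: (A) and (F). (A) has the earlier label → (A).
Next only (F) has its prerequisites met → (F).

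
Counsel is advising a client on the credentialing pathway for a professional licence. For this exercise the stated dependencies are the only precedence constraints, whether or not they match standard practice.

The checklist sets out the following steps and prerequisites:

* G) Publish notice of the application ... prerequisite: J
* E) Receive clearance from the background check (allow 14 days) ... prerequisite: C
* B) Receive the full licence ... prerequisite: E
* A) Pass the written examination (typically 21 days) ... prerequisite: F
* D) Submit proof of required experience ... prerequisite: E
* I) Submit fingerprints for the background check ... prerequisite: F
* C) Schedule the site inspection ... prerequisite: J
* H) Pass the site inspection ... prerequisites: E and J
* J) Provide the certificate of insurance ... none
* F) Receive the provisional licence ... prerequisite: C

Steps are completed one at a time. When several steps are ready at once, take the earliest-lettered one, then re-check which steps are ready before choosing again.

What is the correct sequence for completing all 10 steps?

J is the only step with nothing outstanding, so it goes first.
Ready: C and G. C has the earlier label → C.
E and F now also ready, so the ready set is {E, F, G}; E has the earlier label → E.
Now B, D, F, G and H have their prerequisites met. B has the earlier label, so B next.
Now D, F, G and H have their prerequisites met. D has the earlier label, so D next.
Now F, G and H have their prerequisites met. F has the earlier label, so F next.
A, G, H and I are all available; A has the earlier label → A.
G, H and I are all available; G has the earlier label → G.
H and I are both available; H has the earlier label → H.
I is the only step now ready → I.

J, C, E, B, D, F, A, G, H, I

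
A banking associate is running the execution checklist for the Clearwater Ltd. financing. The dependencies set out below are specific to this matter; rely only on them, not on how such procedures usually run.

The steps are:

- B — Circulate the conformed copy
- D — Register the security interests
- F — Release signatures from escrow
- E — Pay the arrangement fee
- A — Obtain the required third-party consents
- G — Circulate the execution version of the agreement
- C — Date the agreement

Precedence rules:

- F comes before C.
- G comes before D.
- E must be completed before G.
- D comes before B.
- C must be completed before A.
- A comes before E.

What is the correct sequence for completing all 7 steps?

Only F has no prerequisites, so it is first.
That leaves C as the only ready step → C.
Next only A has its prerequisites met → A.
E needed A, now all done → E.
G is the only step now ready → G.
That leaves D as the only ready step → D.
B needed D, now all done → B.

F → C → A → E → G → D → B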